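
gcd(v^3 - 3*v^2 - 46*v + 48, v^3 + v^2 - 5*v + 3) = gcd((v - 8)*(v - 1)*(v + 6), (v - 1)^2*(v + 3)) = v - 1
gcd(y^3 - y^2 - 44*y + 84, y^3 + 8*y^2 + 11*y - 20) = 1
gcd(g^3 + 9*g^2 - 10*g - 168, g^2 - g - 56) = g + 7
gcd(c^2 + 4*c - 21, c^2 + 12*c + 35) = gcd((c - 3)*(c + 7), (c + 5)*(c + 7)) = c + 7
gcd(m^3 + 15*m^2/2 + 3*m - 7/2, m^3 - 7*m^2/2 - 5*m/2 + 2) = m^2 + m/2 - 1/2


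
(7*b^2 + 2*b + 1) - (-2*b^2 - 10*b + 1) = 9*b^2 + 12*b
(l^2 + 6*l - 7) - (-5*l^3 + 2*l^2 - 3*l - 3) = 5*l^3 - l^2 + 9*l - 4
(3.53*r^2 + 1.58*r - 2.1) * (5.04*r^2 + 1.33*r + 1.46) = 17.7912*r^4 + 12.6581*r^3 - 3.3288*r^2 - 0.4862*r - 3.066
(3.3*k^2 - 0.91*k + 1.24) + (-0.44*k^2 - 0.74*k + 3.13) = 2.86*k^2 - 1.65*k + 4.37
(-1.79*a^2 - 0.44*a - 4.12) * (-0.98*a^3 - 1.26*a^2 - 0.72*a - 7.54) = 1.7542*a^5 + 2.6866*a^4 + 5.8808*a^3 + 19.0046*a^2 + 6.284*a + 31.0648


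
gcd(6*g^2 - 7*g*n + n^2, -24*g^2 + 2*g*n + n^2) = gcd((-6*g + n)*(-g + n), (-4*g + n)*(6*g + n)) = 1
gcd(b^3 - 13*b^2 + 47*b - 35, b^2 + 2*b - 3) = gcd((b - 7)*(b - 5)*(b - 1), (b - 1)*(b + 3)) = b - 1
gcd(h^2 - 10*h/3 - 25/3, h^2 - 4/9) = 1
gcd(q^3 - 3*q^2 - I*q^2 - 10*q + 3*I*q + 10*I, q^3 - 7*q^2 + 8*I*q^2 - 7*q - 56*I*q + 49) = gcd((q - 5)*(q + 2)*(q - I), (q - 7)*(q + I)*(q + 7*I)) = 1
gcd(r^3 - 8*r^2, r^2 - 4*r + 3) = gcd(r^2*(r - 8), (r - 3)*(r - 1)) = 1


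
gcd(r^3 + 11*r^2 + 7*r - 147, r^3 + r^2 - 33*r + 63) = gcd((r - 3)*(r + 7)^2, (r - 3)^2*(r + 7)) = r^2 + 4*r - 21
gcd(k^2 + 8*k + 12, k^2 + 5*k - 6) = k + 6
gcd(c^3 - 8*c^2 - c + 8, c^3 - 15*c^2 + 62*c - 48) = c^2 - 9*c + 8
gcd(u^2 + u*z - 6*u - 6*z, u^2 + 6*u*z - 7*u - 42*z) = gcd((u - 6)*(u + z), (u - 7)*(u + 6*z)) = 1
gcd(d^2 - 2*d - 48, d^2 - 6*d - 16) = d - 8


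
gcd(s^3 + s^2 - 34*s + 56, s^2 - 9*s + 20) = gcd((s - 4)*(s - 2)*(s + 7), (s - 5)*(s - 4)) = s - 4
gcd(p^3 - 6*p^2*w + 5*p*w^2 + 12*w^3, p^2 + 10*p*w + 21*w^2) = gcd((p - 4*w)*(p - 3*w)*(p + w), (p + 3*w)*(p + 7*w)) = 1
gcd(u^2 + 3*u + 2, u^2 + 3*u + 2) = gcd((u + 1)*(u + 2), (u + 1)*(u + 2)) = u^2 + 3*u + 2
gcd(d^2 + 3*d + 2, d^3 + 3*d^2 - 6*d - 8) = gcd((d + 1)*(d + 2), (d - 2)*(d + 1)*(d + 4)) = d + 1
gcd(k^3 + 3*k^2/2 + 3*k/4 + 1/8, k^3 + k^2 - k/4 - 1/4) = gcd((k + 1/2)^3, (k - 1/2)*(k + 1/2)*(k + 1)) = k + 1/2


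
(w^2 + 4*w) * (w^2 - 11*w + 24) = w^4 - 7*w^3 - 20*w^2 + 96*w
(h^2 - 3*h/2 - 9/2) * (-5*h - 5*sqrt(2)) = -5*h^3 - 5*sqrt(2)*h^2 + 15*h^2/2 + 15*sqrt(2)*h/2 + 45*h/2 + 45*sqrt(2)/2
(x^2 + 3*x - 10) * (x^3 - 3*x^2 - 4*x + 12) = x^5 - 23*x^3 + 30*x^2 + 76*x - 120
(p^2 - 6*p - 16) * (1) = p^2 - 6*p - 16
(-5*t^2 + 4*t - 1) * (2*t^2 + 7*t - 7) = -10*t^4 - 27*t^3 + 61*t^2 - 35*t + 7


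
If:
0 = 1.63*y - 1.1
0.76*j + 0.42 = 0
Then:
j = -0.55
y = 0.67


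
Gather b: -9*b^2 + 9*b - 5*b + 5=-9*b^2 + 4*b + 5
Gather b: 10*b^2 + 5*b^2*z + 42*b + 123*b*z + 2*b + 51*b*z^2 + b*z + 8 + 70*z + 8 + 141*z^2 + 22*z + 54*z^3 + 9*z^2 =b^2*(5*z + 10) + b*(51*z^2 + 124*z + 44) + 54*z^3 + 150*z^2 + 92*z + 16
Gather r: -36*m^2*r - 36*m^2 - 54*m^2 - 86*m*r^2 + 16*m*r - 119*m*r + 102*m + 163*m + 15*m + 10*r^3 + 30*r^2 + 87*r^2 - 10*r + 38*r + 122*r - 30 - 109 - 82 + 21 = -90*m^2 + 280*m + 10*r^3 + r^2*(117 - 86*m) + r*(-36*m^2 - 103*m + 150) - 200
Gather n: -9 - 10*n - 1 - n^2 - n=-n^2 - 11*n - 10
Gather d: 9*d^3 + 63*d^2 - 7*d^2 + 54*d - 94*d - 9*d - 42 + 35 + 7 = 9*d^3 + 56*d^2 - 49*d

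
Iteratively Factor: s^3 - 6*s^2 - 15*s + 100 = (s + 4)*(s^2 - 10*s + 25) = (s - 5)*(s + 4)*(s - 5)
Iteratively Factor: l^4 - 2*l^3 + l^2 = (l - 1)*(l^3 - l^2) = l*(l - 1)*(l^2 - l) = l^2*(l - 1)*(l - 1)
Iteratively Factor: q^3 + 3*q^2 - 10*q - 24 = (q - 3)*(q^2 + 6*q + 8) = (q - 3)*(q + 2)*(q + 4)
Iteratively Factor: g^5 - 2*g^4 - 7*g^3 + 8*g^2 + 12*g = (g)*(g^4 - 2*g^3 - 7*g^2 + 8*g + 12) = g*(g - 2)*(g^3 - 7*g - 6) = g*(g - 2)*(g + 1)*(g^2 - g - 6) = g*(g - 3)*(g - 2)*(g + 1)*(g + 2)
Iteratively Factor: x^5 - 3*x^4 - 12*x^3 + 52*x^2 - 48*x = (x)*(x^4 - 3*x^3 - 12*x^2 + 52*x - 48) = x*(x - 3)*(x^3 - 12*x + 16) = x*(x - 3)*(x + 4)*(x^2 - 4*x + 4) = x*(x - 3)*(x - 2)*(x + 4)*(x - 2)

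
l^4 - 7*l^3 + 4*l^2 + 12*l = l*(l - 6)*(l - 2)*(l + 1)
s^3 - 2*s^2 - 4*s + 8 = (s - 2)^2*(s + 2)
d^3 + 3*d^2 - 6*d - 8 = (d - 2)*(d + 1)*(d + 4)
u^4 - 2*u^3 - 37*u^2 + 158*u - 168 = (u - 4)*(u - 3)*(u - 2)*(u + 7)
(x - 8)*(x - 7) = x^2 - 15*x + 56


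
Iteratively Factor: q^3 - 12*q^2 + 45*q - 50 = (q - 2)*(q^2 - 10*q + 25) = (q - 5)*(q - 2)*(q - 5)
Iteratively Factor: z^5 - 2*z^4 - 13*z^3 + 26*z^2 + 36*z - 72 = (z - 2)*(z^4 - 13*z^2 + 36) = (z - 2)^2*(z^3 + 2*z^2 - 9*z - 18) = (z - 3)*(z - 2)^2*(z^2 + 5*z + 6) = (z - 3)*(z - 2)^2*(z + 3)*(z + 2)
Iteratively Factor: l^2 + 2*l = (l)*(l + 2)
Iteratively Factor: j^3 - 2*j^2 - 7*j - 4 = (j + 1)*(j^2 - 3*j - 4) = (j - 4)*(j + 1)*(j + 1)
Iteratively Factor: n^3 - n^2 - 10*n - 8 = (n + 1)*(n^2 - 2*n - 8) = (n - 4)*(n + 1)*(n + 2)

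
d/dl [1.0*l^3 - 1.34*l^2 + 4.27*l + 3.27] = 3.0*l^2 - 2.68*l + 4.27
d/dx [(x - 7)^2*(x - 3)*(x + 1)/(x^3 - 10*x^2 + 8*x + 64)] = (x^6 - 20*x^5 + 110*x^4 + 112*x^3 - 2599*x^2 + 6532*x - 2408)/(x^6 - 20*x^5 + 116*x^4 - 32*x^3 - 1216*x^2 + 1024*x + 4096)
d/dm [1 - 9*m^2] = -18*m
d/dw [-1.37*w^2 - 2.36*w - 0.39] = -2.74*w - 2.36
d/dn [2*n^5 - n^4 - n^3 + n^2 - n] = 10*n^4 - 4*n^3 - 3*n^2 + 2*n - 1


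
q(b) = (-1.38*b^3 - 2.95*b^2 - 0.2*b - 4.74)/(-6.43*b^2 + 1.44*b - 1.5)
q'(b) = (12.86*b - 1.44)*(-1.38*b^3 - 2.95*b^2 - 0.2*b - 4.74)/(-6.43*b^2 + 1.44*b - 1.5)^2 + (-4.14*b^2 - 5.9*b - 0.2)/(-6.43*b^2 + 1.44*b - 1.5)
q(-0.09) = 2.82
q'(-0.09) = 4.18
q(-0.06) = 2.94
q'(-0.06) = 3.96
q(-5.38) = -0.64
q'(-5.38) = 0.22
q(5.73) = 1.77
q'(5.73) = 0.20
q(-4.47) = -0.44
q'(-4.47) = 0.22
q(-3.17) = -0.14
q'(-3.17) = 0.24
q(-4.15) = -0.37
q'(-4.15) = 0.23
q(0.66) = 1.96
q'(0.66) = -2.35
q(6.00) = 1.83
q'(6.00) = 0.21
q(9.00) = 2.46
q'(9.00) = 0.21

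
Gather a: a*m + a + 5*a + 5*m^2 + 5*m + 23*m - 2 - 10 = a*(m + 6) + 5*m^2 + 28*m - 12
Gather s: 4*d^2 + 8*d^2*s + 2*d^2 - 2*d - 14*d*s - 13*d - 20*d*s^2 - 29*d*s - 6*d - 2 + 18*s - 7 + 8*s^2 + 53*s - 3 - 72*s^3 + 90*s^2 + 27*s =6*d^2 - 21*d - 72*s^3 + s^2*(98 - 20*d) + s*(8*d^2 - 43*d + 98) - 12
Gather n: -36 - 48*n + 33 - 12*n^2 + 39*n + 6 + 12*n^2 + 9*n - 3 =0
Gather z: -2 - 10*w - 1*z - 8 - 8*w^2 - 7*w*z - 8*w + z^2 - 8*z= -8*w^2 - 18*w + z^2 + z*(-7*w - 9) - 10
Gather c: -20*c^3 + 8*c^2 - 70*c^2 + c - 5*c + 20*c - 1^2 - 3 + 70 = -20*c^3 - 62*c^2 + 16*c + 66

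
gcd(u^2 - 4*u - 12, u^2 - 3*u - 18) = u - 6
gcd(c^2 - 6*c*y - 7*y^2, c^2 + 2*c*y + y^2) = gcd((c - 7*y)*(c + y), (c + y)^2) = c + y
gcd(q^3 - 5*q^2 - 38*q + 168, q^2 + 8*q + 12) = q + 6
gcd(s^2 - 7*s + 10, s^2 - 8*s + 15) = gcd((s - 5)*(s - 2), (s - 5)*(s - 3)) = s - 5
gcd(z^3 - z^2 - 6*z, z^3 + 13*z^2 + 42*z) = z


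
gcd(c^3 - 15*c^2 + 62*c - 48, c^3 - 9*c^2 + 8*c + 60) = c - 6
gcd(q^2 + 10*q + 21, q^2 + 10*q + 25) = 1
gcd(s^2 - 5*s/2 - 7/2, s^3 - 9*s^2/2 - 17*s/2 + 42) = s - 7/2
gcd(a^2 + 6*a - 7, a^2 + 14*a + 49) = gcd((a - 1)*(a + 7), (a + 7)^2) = a + 7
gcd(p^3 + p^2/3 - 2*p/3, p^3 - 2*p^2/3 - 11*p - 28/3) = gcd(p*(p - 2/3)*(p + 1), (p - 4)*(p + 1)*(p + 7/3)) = p + 1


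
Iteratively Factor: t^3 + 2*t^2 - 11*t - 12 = (t + 4)*(t^2 - 2*t - 3) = (t + 1)*(t + 4)*(t - 3)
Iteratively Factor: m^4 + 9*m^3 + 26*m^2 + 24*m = (m + 3)*(m^3 + 6*m^2 + 8*m) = (m + 2)*(m + 3)*(m^2 + 4*m) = m*(m + 2)*(m + 3)*(m + 4)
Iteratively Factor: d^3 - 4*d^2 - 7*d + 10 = (d + 2)*(d^2 - 6*d + 5) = (d - 5)*(d + 2)*(d - 1)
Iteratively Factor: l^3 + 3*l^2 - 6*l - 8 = (l + 1)*(l^2 + 2*l - 8) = (l - 2)*(l + 1)*(l + 4)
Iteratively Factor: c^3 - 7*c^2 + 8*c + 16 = (c + 1)*(c^2 - 8*c + 16) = (c - 4)*(c + 1)*(c - 4)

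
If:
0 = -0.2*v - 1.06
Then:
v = -5.30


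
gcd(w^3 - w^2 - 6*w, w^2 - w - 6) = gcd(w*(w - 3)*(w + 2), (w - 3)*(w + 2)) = w^2 - w - 6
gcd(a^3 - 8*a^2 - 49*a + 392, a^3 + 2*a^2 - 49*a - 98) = a^2 - 49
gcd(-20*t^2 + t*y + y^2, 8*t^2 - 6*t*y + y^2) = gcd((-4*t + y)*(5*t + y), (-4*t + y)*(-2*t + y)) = -4*t + y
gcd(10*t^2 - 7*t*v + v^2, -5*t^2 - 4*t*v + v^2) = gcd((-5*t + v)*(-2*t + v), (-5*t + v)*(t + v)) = 5*t - v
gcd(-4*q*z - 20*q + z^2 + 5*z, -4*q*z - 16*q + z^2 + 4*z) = -4*q + z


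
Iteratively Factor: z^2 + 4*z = (z)*(z + 4)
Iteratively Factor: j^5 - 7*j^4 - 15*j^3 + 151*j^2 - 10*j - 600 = (j - 5)*(j^4 - 2*j^3 - 25*j^2 + 26*j + 120) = (j - 5)*(j - 3)*(j^3 + j^2 - 22*j - 40) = (j - 5)^2*(j - 3)*(j^2 + 6*j + 8) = (j - 5)^2*(j - 3)*(j + 2)*(j + 4)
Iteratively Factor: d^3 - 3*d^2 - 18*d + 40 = (d - 5)*(d^2 + 2*d - 8) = (d - 5)*(d + 4)*(d - 2)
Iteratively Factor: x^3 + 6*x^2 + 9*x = (x + 3)*(x^2 + 3*x) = (x + 3)^2*(x)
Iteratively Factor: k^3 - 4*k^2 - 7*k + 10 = (k - 5)*(k^2 + k - 2) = (k - 5)*(k + 2)*(k - 1)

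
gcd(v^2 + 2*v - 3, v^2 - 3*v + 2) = v - 1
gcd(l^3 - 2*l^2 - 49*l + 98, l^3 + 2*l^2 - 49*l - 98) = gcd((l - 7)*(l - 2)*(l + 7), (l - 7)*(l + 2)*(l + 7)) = l^2 - 49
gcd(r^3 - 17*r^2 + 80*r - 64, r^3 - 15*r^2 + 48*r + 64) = r^2 - 16*r + 64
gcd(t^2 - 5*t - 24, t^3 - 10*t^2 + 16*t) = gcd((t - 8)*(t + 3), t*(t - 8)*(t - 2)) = t - 8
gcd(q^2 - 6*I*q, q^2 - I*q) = q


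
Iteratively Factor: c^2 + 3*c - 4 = (c - 1)*(c + 4)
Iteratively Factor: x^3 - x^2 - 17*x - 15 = (x + 1)*(x^2 - 2*x - 15) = (x - 5)*(x + 1)*(x + 3)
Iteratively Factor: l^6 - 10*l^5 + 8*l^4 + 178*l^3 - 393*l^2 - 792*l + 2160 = (l - 4)*(l^5 - 6*l^4 - 16*l^3 + 114*l^2 + 63*l - 540) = (l - 4)*(l + 3)*(l^4 - 9*l^3 + 11*l^2 + 81*l - 180) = (l - 5)*(l - 4)*(l + 3)*(l^3 - 4*l^2 - 9*l + 36) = (l - 5)*(l - 4)*(l - 3)*(l + 3)*(l^2 - l - 12) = (l - 5)*(l - 4)*(l - 3)*(l + 3)^2*(l - 4)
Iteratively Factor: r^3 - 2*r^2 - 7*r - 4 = (r - 4)*(r^2 + 2*r + 1) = (r - 4)*(r + 1)*(r + 1)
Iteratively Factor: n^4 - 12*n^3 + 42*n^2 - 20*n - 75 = (n - 5)*(n^3 - 7*n^2 + 7*n + 15) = (n - 5)*(n - 3)*(n^2 - 4*n - 5) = (n - 5)*(n - 3)*(n + 1)*(n - 5)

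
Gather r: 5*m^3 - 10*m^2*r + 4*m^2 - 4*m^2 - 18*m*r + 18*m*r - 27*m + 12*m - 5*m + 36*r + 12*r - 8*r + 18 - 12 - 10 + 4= 5*m^3 - 20*m + r*(40 - 10*m^2)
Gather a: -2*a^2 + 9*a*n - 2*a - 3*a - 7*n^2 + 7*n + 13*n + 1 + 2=-2*a^2 + a*(9*n - 5) - 7*n^2 + 20*n + 3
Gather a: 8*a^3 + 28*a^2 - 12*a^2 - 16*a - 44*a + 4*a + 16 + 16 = 8*a^3 + 16*a^2 - 56*a + 32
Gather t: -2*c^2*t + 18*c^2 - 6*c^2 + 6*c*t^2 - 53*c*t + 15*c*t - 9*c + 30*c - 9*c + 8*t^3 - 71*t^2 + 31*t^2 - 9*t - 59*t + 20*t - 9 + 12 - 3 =12*c^2 + 12*c + 8*t^3 + t^2*(6*c - 40) + t*(-2*c^2 - 38*c - 48)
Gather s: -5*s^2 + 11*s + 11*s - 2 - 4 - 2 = -5*s^2 + 22*s - 8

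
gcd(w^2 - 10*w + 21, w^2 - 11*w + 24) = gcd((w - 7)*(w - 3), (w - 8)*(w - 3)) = w - 3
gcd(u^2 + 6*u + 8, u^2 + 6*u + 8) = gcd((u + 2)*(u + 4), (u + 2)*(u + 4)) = u^2 + 6*u + 8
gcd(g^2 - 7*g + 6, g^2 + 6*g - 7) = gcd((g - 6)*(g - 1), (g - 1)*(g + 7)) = g - 1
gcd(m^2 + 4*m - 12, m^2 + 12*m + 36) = m + 6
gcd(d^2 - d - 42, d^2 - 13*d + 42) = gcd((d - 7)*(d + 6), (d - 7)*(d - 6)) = d - 7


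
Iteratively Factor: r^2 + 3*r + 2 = (r + 1)*(r + 2)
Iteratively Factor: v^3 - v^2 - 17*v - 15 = (v + 3)*(v^2 - 4*v - 5) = (v + 1)*(v + 3)*(v - 5)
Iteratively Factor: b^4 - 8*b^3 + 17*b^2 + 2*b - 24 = (b + 1)*(b^3 - 9*b^2 + 26*b - 24) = (b - 2)*(b + 1)*(b^2 - 7*b + 12) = (b - 4)*(b - 2)*(b + 1)*(b - 3)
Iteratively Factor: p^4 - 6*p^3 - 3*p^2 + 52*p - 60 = (p + 3)*(p^3 - 9*p^2 + 24*p - 20) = (p - 2)*(p + 3)*(p^2 - 7*p + 10) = (p - 2)^2*(p + 3)*(p - 5)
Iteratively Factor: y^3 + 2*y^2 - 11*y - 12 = (y + 4)*(y^2 - 2*y - 3) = (y - 3)*(y + 4)*(y + 1)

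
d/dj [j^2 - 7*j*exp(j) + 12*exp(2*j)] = -7*j*exp(j) + 2*j + 24*exp(2*j) - 7*exp(j)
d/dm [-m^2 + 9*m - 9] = 9 - 2*m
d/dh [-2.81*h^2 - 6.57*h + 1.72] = -5.62*h - 6.57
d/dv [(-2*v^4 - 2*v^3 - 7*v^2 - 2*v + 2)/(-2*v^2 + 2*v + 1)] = 2*(4*v^5 - 4*v^4 - 8*v^3 - 12*v^2 - 3*v - 3)/(4*v^4 - 8*v^3 + 4*v + 1)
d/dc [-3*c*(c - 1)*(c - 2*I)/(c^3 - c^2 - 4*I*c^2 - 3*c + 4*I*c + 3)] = 6*(I*c^2 + 3*c - 3*I)/(c^4 - 8*I*c^3 - 22*c^2 + 24*I*c + 9)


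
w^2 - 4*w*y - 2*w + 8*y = (w - 2)*(w - 4*y)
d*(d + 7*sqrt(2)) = d^2 + 7*sqrt(2)*d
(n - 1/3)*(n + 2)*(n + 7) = n^3 + 26*n^2/3 + 11*n - 14/3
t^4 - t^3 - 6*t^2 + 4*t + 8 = (t - 2)^2*(t + 1)*(t + 2)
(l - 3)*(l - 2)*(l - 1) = l^3 - 6*l^2 + 11*l - 6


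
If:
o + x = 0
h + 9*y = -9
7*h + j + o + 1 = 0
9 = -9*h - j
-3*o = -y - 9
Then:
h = -144/55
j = 801/55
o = 152/55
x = -152/55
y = -39/55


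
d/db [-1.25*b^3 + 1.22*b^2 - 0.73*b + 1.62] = -3.75*b^2 + 2.44*b - 0.73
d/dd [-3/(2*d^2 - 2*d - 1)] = 6*(2*d - 1)/(-2*d^2 + 2*d + 1)^2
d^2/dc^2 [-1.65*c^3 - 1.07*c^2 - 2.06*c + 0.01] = -9.9*c - 2.14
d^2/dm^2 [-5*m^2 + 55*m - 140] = -10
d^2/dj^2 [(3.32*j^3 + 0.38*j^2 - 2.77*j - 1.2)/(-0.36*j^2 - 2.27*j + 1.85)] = (7.105427357601e-15*j^4 - 37.29844*j^3 + 83.06868*j^2 - 51.22344*j + 34.62949)/(0.046656*j^6 + 0.882576*j^5 + 4.845852*j^4 + 2.626163*j^3 - 24.902295*j^2 + 23.307225*j - 6.331625)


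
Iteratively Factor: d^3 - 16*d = (d)*(d^2 - 16) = d*(d - 4)*(d + 4)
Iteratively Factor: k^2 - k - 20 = (k + 4)*(k - 5)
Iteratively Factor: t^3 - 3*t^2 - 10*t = (t + 2)*(t^2 - 5*t) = (t - 5)*(t + 2)*(t)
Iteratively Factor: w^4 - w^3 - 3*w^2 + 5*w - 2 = (w - 1)*(w^3 - 3*w + 2) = (w - 1)^2*(w^2 + w - 2) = (w - 1)^2*(w + 2)*(w - 1)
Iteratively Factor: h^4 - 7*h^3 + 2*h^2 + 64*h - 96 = (h - 4)*(h^3 - 3*h^2 - 10*h + 24) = (h - 4)*(h + 3)*(h^2 - 6*h + 8) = (h - 4)^2*(h + 3)*(h - 2)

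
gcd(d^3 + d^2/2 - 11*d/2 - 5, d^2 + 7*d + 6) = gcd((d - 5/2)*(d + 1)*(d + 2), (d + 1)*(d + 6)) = d + 1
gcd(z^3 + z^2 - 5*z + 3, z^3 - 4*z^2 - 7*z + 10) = z - 1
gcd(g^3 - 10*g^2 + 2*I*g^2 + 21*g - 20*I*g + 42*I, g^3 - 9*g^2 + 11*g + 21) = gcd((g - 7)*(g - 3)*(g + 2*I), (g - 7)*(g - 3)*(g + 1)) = g^2 - 10*g + 21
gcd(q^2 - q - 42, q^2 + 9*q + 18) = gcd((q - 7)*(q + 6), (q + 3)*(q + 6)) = q + 6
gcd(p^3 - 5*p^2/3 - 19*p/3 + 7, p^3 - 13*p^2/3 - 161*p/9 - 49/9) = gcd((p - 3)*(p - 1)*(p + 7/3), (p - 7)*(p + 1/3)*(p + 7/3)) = p + 7/3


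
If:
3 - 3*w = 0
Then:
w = 1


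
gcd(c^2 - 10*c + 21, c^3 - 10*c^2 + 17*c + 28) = c - 7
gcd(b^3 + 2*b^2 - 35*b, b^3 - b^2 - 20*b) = b^2 - 5*b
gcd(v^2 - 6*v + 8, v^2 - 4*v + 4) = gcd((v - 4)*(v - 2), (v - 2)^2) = v - 2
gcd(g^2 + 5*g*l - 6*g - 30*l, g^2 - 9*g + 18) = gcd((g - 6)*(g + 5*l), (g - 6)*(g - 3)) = g - 6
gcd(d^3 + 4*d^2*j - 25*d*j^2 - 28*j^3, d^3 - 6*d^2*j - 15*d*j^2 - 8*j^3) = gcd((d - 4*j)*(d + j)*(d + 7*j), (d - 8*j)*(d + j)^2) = d + j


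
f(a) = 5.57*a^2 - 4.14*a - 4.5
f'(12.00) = 129.54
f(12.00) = 747.90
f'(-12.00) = -137.82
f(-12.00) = 847.26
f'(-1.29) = -18.51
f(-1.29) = 10.11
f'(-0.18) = -6.15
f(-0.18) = -3.57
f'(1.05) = 7.56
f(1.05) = -2.71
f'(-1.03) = -15.61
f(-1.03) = 5.67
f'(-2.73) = -34.55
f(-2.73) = 48.31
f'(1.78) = 15.69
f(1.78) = 5.78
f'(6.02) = 62.92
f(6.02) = 172.44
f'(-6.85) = -80.45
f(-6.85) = 285.22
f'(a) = 11.14*a - 4.14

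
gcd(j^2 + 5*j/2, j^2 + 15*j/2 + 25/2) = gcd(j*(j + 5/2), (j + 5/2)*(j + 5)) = j + 5/2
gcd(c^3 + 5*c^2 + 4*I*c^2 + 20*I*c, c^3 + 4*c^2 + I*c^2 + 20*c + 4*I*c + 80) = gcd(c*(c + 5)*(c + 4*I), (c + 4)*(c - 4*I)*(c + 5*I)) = 1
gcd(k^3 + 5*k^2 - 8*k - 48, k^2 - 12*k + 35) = 1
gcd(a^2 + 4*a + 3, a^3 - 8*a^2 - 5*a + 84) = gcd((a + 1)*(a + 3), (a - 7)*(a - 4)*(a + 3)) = a + 3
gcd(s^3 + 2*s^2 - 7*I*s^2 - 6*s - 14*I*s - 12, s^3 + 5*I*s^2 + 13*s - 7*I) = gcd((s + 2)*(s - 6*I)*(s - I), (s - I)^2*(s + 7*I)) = s - I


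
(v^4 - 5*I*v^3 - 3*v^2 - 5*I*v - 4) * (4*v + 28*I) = 4*v^5 + 8*I*v^4 + 128*v^3 - 104*I*v^2 + 124*v - 112*I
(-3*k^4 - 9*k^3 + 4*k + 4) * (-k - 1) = 3*k^5 + 12*k^4 + 9*k^3 - 4*k^2 - 8*k - 4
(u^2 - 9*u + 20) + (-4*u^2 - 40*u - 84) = -3*u^2 - 49*u - 64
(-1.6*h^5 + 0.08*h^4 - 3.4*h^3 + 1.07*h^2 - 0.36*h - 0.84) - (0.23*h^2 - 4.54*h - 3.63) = -1.6*h^5 + 0.08*h^4 - 3.4*h^3 + 0.84*h^2 + 4.18*h + 2.79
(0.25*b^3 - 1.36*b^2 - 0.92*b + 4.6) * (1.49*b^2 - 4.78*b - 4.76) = 0.3725*b^5 - 3.2214*b^4 + 3.94*b^3 + 17.7252*b^2 - 17.6088*b - 21.896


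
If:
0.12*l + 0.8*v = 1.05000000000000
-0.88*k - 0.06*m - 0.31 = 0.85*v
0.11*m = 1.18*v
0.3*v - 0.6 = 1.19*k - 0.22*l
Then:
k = 3.12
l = 22.38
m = -21.93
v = -2.04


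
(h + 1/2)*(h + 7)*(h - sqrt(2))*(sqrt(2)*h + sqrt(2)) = sqrt(2)*h^4 - 2*h^3 + 17*sqrt(2)*h^3/2 - 17*h^2 + 11*sqrt(2)*h^2 - 22*h + 7*sqrt(2)*h/2 - 7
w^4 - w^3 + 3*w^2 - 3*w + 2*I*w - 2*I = (w - 2*I)*(w + I)*(-I*w + 1)*(I*w - I)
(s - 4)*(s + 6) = s^2 + 2*s - 24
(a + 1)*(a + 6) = a^2 + 7*a + 6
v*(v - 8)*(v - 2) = v^3 - 10*v^2 + 16*v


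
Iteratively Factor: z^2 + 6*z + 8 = (z + 4)*(z + 2)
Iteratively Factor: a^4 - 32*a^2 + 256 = (a + 4)*(a^3 - 4*a^2 - 16*a + 64) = (a - 4)*(a + 4)*(a^2 - 16) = (a - 4)^2*(a + 4)*(a + 4)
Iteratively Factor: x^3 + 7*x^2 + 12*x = (x)*(x^2 + 7*x + 12) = x*(x + 4)*(x + 3)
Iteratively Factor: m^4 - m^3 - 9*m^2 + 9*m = (m - 1)*(m^3 - 9*m) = (m - 3)*(m - 1)*(m^2 + 3*m) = (m - 3)*(m - 1)*(m + 3)*(m)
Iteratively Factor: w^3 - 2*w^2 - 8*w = (w + 2)*(w^2 - 4*w) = (w - 4)*(w + 2)*(w)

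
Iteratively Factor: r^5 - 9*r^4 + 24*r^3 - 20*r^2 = (r - 2)*(r^4 - 7*r^3 + 10*r^2) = (r - 2)^2*(r^3 - 5*r^2) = r*(r - 2)^2*(r^2 - 5*r) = r*(r - 5)*(r - 2)^2*(r)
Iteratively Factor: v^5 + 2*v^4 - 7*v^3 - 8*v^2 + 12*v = (v - 2)*(v^4 + 4*v^3 + v^2 - 6*v) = (v - 2)*(v + 2)*(v^3 + 2*v^2 - 3*v) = (v - 2)*(v + 2)*(v + 3)*(v^2 - v) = (v - 2)*(v - 1)*(v + 2)*(v + 3)*(v)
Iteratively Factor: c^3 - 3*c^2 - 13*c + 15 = (c + 3)*(c^2 - 6*c + 5) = (c - 5)*(c + 3)*(c - 1)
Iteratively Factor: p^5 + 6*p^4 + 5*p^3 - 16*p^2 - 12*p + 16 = (p + 2)*(p^4 + 4*p^3 - 3*p^2 - 10*p + 8) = (p + 2)^2*(p^3 + 2*p^2 - 7*p + 4) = (p - 1)*(p + 2)^2*(p^2 + 3*p - 4) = (p - 1)*(p + 2)^2*(p + 4)*(p - 1)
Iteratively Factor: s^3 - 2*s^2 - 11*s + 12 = (s + 3)*(s^2 - 5*s + 4) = (s - 1)*(s + 3)*(s - 4)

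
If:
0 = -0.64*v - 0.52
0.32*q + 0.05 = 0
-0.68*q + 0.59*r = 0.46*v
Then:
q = -0.16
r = -0.81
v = -0.81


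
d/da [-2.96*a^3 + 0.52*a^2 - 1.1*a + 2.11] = -8.88*a^2 + 1.04*a - 1.1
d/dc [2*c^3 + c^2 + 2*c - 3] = 6*c^2 + 2*c + 2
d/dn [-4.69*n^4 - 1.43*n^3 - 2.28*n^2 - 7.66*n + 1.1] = -18.76*n^3 - 4.29*n^2 - 4.56*n - 7.66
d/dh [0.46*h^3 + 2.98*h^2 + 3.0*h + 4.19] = 1.38*h^2 + 5.96*h + 3.0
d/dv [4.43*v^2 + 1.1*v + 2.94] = 8.86*v + 1.1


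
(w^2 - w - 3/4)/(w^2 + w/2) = (w - 3/2)/w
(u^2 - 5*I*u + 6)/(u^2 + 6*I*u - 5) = (u - 6*I)/(u + 5*I)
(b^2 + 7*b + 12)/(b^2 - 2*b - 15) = (b + 4)/(b - 5)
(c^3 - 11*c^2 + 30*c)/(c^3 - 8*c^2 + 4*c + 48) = c*(c - 5)/(c^2 - 2*c - 8)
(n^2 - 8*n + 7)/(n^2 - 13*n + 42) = (n - 1)/(n - 6)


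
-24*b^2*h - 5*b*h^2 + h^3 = h*(-8*b + h)*(3*b + h)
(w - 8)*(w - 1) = w^2 - 9*w + 8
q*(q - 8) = q^2 - 8*q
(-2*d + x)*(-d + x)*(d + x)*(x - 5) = 2*d^3*x - 10*d^3 - d^2*x^2 + 5*d^2*x - 2*d*x^3 + 10*d*x^2 + x^4 - 5*x^3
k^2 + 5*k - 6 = (k - 1)*(k + 6)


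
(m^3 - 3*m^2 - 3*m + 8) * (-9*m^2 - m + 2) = -9*m^5 + 26*m^4 + 32*m^3 - 75*m^2 - 14*m + 16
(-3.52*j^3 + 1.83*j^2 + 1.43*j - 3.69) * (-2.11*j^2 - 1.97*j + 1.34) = 7.4272*j^5 + 3.0731*j^4 - 11.3392*j^3 + 7.421*j^2 + 9.1855*j - 4.9446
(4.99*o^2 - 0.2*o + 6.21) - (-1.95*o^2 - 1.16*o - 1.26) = 6.94*o^2 + 0.96*o + 7.47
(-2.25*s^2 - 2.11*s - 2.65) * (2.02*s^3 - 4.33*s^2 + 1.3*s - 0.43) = -4.545*s^5 + 5.4803*s^4 + 0.8583*s^3 + 9.699*s^2 - 2.5377*s + 1.1395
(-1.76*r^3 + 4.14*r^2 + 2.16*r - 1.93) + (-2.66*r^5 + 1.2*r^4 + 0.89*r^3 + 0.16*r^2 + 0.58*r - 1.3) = -2.66*r^5 + 1.2*r^4 - 0.87*r^3 + 4.3*r^2 + 2.74*r - 3.23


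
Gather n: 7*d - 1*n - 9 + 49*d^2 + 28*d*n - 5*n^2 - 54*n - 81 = 49*d^2 + 7*d - 5*n^2 + n*(28*d - 55) - 90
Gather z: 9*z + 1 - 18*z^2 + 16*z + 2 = -18*z^2 + 25*z + 3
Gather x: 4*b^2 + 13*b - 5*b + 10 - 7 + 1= 4*b^2 + 8*b + 4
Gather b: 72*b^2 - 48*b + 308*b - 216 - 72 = 72*b^2 + 260*b - 288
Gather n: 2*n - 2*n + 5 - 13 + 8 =0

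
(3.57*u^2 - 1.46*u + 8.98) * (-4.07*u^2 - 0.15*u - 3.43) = -14.5299*u^4 + 5.4067*u^3 - 48.5747*u^2 + 3.6608*u - 30.8014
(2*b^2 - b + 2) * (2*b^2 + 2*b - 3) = 4*b^4 + 2*b^3 - 4*b^2 + 7*b - 6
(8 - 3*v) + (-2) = 6 - 3*v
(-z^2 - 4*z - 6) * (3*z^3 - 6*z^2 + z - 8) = -3*z^5 - 6*z^4 + 5*z^3 + 40*z^2 + 26*z + 48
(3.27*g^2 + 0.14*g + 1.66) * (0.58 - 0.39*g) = -1.2753*g^3 + 1.842*g^2 - 0.5662*g + 0.9628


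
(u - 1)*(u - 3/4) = u^2 - 7*u/4 + 3/4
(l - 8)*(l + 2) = l^2 - 6*l - 16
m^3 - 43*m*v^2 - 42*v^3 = (m - 7*v)*(m + v)*(m + 6*v)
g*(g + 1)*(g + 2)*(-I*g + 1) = -I*g^4 + g^3 - 3*I*g^3 + 3*g^2 - 2*I*g^2 + 2*g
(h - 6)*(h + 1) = h^2 - 5*h - 6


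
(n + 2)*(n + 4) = n^2 + 6*n + 8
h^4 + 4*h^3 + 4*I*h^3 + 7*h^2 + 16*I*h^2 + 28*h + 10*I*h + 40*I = (h + 4)*(h - 2*I)*(h + I)*(h + 5*I)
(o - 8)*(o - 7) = o^2 - 15*o + 56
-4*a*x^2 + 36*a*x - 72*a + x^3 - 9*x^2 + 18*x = (-4*a + x)*(x - 6)*(x - 3)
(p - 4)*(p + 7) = p^2 + 3*p - 28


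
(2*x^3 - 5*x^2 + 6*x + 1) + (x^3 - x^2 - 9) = 3*x^3 - 6*x^2 + 6*x - 8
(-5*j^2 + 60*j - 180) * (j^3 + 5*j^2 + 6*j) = -5*j^5 + 35*j^4 + 90*j^3 - 540*j^2 - 1080*j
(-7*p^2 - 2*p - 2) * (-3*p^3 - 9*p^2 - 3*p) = 21*p^5 + 69*p^4 + 45*p^3 + 24*p^2 + 6*p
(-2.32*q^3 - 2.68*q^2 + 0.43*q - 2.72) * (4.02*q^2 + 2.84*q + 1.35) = -9.3264*q^5 - 17.3624*q^4 - 9.0146*q^3 - 13.3312*q^2 - 7.1443*q - 3.672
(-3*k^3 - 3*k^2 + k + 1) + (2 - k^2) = -3*k^3 - 4*k^2 + k + 3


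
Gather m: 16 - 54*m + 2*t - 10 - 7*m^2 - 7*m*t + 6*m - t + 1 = -7*m^2 + m*(-7*t - 48) + t + 7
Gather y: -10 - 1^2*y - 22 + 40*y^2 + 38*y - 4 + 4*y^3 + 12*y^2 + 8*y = 4*y^3 + 52*y^2 + 45*y - 36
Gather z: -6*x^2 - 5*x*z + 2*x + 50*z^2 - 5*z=-6*x^2 + 2*x + 50*z^2 + z*(-5*x - 5)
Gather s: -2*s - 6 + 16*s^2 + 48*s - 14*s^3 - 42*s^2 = -14*s^3 - 26*s^2 + 46*s - 6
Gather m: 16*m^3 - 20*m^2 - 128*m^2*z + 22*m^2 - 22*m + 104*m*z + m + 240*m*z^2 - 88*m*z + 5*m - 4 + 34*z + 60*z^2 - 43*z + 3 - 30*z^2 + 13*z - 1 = 16*m^3 + m^2*(2 - 128*z) + m*(240*z^2 + 16*z - 16) + 30*z^2 + 4*z - 2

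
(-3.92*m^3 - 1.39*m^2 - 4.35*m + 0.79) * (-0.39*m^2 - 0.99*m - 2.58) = 1.5288*m^5 + 4.4229*m^4 + 13.1862*m^3 + 7.5846*m^2 + 10.4409*m - 2.0382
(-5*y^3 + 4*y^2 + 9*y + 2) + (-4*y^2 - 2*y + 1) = -5*y^3 + 7*y + 3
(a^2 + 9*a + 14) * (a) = a^3 + 9*a^2 + 14*a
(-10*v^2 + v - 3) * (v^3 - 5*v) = -10*v^5 + v^4 + 47*v^3 - 5*v^2 + 15*v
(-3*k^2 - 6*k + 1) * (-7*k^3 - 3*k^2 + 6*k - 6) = 21*k^5 + 51*k^4 - 7*k^3 - 21*k^2 + 42*k - 6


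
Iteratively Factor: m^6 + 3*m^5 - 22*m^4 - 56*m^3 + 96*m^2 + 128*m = (m)*(m^5 + 3*m^4 - 22*m^3 - 56*m^2 + 96*m + 128) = m*(m + 4)*(m^4 - m^3 - 18*m^2 + 16*m + 32) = m*(m - 4)*(m + 4)*(m^3 + 3*m^2 - 6*m - 8) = m*(m - 4)*(m + 1)*(m + 4)*(m^2 + 2*m - 8) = m*(m - 4)*(m + 1)*(m + 4)^2*(m - 2)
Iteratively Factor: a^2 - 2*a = (a)*(a - 2)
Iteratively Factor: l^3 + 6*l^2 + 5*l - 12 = (l + 4)*(l^2 + 2*l - 3) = (l + 3)*(l + 4)*(l - 1)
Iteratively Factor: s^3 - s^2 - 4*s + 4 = (s - 2)*(s^2 + s - 2) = (s - 2)*(s - 1)*(s + 2)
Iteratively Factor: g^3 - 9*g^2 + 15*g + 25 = (g - 5)*(g^2 - 4*g - 5) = (g - 5)*(g + 1)*(g - 5)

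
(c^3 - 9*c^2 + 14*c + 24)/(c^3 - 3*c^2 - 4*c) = (c - 6)/c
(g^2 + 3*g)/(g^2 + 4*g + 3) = g/(g + 1)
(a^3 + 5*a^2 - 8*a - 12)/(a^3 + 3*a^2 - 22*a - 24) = (a - 2)/(a - 4)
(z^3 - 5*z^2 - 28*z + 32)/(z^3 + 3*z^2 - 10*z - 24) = (z^2 - 9*z + 8)/(z^2 - z - 6)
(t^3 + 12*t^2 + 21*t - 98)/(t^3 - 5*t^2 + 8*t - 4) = (t^2 + 14*t + 49)/(t^2 - 3*t + 2)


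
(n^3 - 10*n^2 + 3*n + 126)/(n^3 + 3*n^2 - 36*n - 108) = (n - 7)/(n + 6)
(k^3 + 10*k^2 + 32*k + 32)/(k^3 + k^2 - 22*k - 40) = (k + 4)/(k - 5)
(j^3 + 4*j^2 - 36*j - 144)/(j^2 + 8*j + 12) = (j^2 - 2*j - 24)/(j + 2)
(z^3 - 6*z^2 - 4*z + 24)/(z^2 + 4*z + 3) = (z^3 - 6*z^2 - 4*z + 24)/(z^2 + 4*z + 3)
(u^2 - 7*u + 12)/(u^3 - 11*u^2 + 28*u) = (u - 3)/(u*(u - 7))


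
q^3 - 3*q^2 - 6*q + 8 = (q - 4)*(q - 1)*(q + 2)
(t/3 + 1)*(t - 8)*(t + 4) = t^3/3 - t^2/3 - 44*t/3 - 32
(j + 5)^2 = j^2 + 10*j + 25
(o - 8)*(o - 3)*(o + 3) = o^3 - 8*o^2 - 9*o + 72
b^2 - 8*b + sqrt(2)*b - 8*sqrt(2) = (b - 8)*(b + sqrt(2))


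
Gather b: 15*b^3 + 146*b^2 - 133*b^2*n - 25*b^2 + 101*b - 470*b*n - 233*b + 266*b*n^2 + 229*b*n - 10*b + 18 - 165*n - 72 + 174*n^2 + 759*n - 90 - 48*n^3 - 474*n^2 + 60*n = 15*b^3 + b^2*(121 - 133*n) + b*(266*n^2 - 241*n - 142) - 48*n^3 - 300*n^2 + 654*n - 144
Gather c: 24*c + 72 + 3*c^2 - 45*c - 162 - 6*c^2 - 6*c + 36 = -3*c^2 - 27*c - 54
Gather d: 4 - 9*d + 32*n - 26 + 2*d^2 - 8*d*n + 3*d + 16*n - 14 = 2*d^2 + d*(-8*n - 6) + 48*n - 36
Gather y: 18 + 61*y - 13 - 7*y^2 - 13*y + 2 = -7*y^2 + 48*y + 7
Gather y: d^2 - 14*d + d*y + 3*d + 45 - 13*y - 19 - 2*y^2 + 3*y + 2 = d^2 - 11*d - 2*y^2 + y*(d - 10) + 28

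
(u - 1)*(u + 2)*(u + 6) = u^3 + 7*u^2 + 4*u - 12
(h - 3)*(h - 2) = h^2 - 5*h + 6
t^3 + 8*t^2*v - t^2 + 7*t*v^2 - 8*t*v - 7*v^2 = (t - 1)*(t + v)*(t + 7*v)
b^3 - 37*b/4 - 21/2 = (b - 7/2)*(b + 3/2)*(b + 2)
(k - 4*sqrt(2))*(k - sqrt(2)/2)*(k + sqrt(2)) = k^3 - 7*sqrt(2)*k^2/2 - 5*k + 4*sqrt(2)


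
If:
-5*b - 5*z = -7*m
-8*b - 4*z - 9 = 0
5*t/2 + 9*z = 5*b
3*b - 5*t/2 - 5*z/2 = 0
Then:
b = -39/40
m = -51/56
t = -87/100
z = -3/10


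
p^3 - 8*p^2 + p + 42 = (p - 7)*(p - 3)*(p + 2)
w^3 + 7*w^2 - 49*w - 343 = (w - 7)*(w + 7)^2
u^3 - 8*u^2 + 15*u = u*(u - 5)*(u - 3)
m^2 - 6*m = m*(m - 6)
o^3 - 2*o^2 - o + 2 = (o - 2)*(o - 1)*(o + 1)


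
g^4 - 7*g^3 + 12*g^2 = g^2*(g - 4)*(g - 3)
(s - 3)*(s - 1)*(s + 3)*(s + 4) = s^4 + 3*s^3 - 13*s^2 - 27*s + 36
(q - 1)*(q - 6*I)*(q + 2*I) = q^3 - q^2 - 4*I*q^2 + 12*q + 4*I*q - 12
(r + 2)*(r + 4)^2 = r^3 + 10*r^2 + 32*r + 32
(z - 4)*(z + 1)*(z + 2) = z^3 - z^2 - 10*z - 8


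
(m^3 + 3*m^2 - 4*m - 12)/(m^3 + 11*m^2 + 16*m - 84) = (m^2 + 5*m + 6)/(m^2 + 13*m + 42)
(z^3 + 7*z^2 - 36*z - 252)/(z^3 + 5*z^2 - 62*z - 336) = (z - 6)/(z - 8)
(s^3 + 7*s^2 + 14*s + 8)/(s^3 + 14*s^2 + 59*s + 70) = (s^2 + 5*s + 4)/(s^2 + 12*s + 35)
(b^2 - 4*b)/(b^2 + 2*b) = (b - 4)/(b + 2)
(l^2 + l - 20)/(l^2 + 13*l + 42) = (l^2 + l - 20)/(l^2 + 13*l + 42)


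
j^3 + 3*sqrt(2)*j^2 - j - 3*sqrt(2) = (j - 1)*(j + 1)*(j + 3*sqrt(2))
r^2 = r^2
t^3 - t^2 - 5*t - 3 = (t - 3)*(t + 1)^2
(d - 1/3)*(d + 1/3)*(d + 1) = d^3 + d^2 - d/9 - 1/9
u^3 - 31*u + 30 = (u - 5)*(u - 1)*(u + 6)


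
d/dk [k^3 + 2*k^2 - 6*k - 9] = 3*k^2 + 4*k - 6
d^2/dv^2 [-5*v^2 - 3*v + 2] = -10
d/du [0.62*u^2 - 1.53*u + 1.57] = 1.24*u - 1.53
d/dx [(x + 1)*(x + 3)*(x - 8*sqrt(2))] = 3*x^2 - 16*sqrt(2)*x + 8*x - 32*sqrt(2) + 3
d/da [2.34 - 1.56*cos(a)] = 1.56*sin(a)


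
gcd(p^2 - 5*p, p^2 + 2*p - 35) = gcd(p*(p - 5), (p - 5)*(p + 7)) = p - 5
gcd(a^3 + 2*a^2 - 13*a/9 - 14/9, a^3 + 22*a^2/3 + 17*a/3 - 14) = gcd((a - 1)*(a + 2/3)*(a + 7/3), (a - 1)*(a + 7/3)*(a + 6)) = a^2 + 4*a/3 - 7/3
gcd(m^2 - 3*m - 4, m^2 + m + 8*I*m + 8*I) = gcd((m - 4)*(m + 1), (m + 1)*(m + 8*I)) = m + 1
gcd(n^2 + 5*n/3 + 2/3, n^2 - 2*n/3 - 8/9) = n + 2/3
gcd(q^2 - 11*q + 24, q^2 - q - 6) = q - 3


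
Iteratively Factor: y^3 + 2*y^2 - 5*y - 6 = (y + 3)*(y^2 - y - 2) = (y - 2)*(y + 3)*(y + 1)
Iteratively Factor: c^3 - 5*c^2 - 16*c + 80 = (c + 4)*(c^2 - 9*c + 20) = (c - 4)*(c + 4)*(c - 5)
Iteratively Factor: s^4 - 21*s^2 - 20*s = (s - 5)*(s^3 + 5*s^2 + 4*s) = (s - 5)*(s + 4)*(s^2 + s) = (s - 5)*(s + 1)*(s + 4)*(s)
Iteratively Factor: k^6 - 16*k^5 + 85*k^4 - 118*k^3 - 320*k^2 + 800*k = (k - 5)*(k^5 - 11*k^4 + 30*k^3 + 32*k^2 - 160*k) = k*(k - 5)*(k^4 - 11*k^3 + 30*k^2 + 32*k - 160) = k*(k - 5)*(k - 4)*(k^3 - 7*k^2 + 2*k + 40) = k*(k - 5)^2*(k - 4)*(k^2 - 2*k - 8) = k*(k - 5)^2*(k - 4)^2*(k + 2)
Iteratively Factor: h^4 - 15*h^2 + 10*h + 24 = (h - 2)*(h^3 + 2*h^2 - 11*h - 12) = (h - 3)*(h - 2)*(h^2 + 5*h + 4) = (h - 3)*(h - 2)*(h + 4)*(h + 1)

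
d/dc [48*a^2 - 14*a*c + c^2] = -14*a + 2*c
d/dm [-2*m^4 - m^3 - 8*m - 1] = -8*m^3 - 3*m^2 - 8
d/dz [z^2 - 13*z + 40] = 2*z - 13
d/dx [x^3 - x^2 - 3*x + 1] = 3*x^2 - 2*x - 3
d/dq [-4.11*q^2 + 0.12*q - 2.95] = 0.12 - 8.22*q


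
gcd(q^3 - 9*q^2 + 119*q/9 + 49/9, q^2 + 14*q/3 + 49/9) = 1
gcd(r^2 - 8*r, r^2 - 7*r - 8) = r - 8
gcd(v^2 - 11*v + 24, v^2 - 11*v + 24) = v^2 - 11*v + 24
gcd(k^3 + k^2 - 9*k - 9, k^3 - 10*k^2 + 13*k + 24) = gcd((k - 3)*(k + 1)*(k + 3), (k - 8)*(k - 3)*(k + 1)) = k^2 - 2*k - 3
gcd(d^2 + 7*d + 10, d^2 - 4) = d + 2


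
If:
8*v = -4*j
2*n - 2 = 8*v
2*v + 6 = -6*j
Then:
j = -6/5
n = 17/5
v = 3/5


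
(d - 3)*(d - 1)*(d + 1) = d^3 - 3*d^2 - d + 3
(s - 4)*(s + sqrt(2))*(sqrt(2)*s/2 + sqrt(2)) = sqrt(2)*s^3/2 - sqrt(2)*s^2 + s^2 - 4*sqrt(2)*s - 2*s - 8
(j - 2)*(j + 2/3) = j^2 - 4*j/3 - 4/3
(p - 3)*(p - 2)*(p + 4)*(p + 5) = p^4 + 4*p^3 - 19*p^2 - 46*p + 120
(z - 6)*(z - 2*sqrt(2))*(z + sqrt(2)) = z^3 - 6*z^2 - sqrt(2)*z^2 - 4*z + 6*sqrt(2)*z + 24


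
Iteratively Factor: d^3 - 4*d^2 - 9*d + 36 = (d - 3)*(d^2 - d - 12) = (d - 4)*(d - 3)*(d + 3)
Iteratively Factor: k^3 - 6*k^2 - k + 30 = (k + 2)*(k^2 - 8*k + 15) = (k - 3)*(k + 2)*(k - 5)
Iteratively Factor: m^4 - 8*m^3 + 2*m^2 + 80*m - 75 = (m + 3)*(m^3 - 11*m^2 + 35*m - 25) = (m - 5)*(m + 3)*(m^2 - 6*m + 5) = (m - 5)*(m - 1)*(m + 3)*(m - 5)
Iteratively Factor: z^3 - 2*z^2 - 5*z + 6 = (z + 2)*(z^2 - 4*z + 3) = (z - 3)*(z + 2)*(z - 1)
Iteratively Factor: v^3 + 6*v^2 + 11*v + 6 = (v + 3)*(v^2 + 3*v + 2) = (v + 2)*(v + 3)*(v + 1)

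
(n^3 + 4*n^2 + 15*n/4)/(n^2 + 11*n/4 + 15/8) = 2*n*(2*n + 5)/(4*n + 5)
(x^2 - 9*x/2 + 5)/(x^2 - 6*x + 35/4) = 2*(x - 2)/(2*x - 7)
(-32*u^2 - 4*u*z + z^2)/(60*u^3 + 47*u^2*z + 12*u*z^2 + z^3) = (-8*u + z)/(15*u^2 + 8*u*z + z^2)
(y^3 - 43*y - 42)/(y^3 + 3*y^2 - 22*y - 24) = (y - 7)/(y - 4)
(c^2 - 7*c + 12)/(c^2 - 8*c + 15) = (c - 4)/(c - 5)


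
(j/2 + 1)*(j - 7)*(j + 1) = j^3/2 - 2*j^2 - 19*j/2 - 7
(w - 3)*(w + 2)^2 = w^3 + w^2 - 8*w - 12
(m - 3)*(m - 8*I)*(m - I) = m^3 - 3*m^2 - 9*I*m^2 - 8*m + 27*I*m + 24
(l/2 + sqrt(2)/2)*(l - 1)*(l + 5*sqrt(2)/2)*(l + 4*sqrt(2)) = l^4/2 - l^3/2 + 15*sqrt(2)*l^3/4 - 15*sqrt(2)*l^2/4 + 33*l^2/2 - 33*l/2 + 10*sqrt(2)*l - 10*sqrt(2)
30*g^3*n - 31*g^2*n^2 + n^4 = n*(-5*g + n)*(-g + n)*(6*g + n)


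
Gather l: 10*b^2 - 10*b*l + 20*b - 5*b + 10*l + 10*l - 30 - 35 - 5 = 10*b^2 + 15*b + l*(20 - 10*b) - 70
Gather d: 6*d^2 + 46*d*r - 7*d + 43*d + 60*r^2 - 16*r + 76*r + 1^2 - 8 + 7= 6*d^2 + d*(46*r + 36) + 60*r^2 + 60*r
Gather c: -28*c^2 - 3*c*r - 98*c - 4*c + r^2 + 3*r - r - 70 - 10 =-28*c^2 + c*(-3*r - 102) + r^2 + 2*r - 80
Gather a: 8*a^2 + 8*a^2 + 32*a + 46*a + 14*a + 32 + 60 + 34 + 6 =16*a^2 + 92*a + 132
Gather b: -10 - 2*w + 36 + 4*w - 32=2*w - 6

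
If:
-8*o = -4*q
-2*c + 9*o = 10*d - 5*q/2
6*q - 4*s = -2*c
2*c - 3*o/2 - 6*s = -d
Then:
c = 362*s/109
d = -106*s/109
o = -24*s/109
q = -48*s/109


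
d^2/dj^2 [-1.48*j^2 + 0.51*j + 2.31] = -2.96000000000000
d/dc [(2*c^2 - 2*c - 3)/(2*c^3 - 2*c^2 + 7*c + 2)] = (-4*c^4 + 8*c^3 + 28*c^2 - 4*c + 17)/(4*c^6 - 8*c^5 + 32*c^4 - 20*c^3 + 41*c^2 + 28*c + 4)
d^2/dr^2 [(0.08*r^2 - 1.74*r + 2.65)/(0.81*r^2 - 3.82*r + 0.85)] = (-1.788156*r^3 + 10.10151*r^2 - 42.00984*r + 62.50671)/(0.531441*r^6 - 7.518906*r^5 + 37.132587*r^4 - 71.523388*r^3 + 38.966295*r^2 - 8.27985*r + 0.614125)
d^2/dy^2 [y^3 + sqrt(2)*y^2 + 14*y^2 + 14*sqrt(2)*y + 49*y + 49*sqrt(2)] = 6*y + 2*sqrt(2) + 28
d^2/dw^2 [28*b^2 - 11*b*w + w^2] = 2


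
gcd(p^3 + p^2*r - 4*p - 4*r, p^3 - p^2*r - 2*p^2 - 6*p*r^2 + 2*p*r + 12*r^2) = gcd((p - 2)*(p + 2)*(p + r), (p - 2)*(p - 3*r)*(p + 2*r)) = p - 2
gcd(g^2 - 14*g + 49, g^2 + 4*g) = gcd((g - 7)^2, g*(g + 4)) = 1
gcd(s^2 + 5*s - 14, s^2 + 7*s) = s + 7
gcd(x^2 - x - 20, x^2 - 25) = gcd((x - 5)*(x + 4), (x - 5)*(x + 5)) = x - 5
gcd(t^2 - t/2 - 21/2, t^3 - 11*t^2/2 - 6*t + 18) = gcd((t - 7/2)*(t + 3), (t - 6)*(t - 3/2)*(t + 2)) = 1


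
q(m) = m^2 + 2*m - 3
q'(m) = 2*m + 2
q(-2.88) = -0.47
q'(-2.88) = -3.76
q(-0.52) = -3.77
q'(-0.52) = 0.96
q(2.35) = 7.22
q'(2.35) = 6.70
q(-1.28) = -3.92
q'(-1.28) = -0.56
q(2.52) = 8.39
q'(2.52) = 7.04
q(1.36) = 1.57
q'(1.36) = 4.72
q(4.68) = 28.26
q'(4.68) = 11.36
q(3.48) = 16.07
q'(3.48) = 8.96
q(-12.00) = 117.00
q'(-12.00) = -22.00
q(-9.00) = 60.00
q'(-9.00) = -16.00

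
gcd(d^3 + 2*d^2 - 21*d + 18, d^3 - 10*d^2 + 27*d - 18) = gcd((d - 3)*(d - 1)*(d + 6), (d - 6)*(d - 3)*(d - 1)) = d^2 - 4*d + 3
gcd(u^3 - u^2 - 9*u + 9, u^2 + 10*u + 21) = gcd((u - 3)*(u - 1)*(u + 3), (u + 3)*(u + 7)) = u + 3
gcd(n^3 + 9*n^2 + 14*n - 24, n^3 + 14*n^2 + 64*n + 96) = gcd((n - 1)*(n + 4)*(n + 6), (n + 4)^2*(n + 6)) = n^2 + 10*n + 24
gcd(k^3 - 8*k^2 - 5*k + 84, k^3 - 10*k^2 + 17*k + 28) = k^2 - 11*k + 28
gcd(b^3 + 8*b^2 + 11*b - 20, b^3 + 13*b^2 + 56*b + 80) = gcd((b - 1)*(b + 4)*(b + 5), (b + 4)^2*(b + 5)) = b^2 + 9*b + 20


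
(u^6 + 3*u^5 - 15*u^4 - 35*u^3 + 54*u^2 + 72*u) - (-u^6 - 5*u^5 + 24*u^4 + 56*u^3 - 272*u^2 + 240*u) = 2*u^6 + 8*u^5 - 39*u^4 - 91*u^3 + 326*u^2 - 168*u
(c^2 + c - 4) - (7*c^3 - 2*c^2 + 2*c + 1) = -7*c^3 + 3*c^2 - c - 5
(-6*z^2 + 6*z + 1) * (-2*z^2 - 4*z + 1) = 12*z^4 + 12*z^3 - 32*z^2 + 2*z + 1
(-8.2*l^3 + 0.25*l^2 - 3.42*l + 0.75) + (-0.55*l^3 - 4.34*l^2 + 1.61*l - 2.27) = -8.75*l^3 - 4.09*l^2 - 1.81*l - 1.52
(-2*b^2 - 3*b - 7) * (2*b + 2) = -4*b^3 - 10*b^2 - 20*b - 14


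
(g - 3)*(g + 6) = g^2 + 3*g - 18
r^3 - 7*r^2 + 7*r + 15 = (r - 5)*(r - 3)*(r + 1)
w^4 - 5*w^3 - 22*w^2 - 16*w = w*(w - 8)*(w + 1)*(w + 2)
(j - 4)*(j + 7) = j^2 + 3*j - 28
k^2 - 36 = (k - 6)*(k + 6)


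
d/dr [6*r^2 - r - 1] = 12*r - 1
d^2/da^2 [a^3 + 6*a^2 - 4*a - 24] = 6*a + 12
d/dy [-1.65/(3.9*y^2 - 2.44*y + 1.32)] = (12.87*y - 4.026)/(3.9*y^2 - 2.44*y + 1.32)^2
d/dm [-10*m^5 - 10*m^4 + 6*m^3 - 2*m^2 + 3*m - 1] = -50*m^4 - 40*m^3 + 18*m^2 - 4*m + 3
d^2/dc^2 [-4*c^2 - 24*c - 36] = -8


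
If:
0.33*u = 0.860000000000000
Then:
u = 2.61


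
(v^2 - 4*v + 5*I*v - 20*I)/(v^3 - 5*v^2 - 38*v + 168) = (v + 5*I)/(v^2 - v - 42)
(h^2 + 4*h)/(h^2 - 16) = h/(h - 4)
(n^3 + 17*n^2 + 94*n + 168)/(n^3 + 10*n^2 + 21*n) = (n^2 + 10*n + 24)/(n*(n + 3))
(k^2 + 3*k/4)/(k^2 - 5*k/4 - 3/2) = k/(k - 2)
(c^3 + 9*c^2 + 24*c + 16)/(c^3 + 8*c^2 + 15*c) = (c^3 + 9*c^2 + 24*c + 16)/(c*(c^2 + 8*c + 15))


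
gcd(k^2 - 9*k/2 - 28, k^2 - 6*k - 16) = k - 8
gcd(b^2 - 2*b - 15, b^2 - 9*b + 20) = b - 5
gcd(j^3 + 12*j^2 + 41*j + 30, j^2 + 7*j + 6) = j^2 + 7*j + 6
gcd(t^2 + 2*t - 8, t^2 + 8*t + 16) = t + 4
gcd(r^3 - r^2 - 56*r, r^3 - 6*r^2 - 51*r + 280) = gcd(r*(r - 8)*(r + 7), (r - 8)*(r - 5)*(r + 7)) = r^2 - r - 56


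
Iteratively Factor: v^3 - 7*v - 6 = (v + 2)*(v^2 - 2*v - 3) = (v - 3)*(v + 2)*(v + 1)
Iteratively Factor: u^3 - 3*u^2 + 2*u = (u - 2)*(u^2 - u) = (u - 2)*(u - 1)*(u)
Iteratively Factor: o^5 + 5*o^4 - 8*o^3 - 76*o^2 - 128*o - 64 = (o - 4)*(o^4 + 9*o^3 + 28*o^2 + 36*o + 16) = (o - 4)*(o + 4)*(o^3 + 5*o^2 + 8*o + 4) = (o - 4)*(o + 2)*(o + 4)*(o^2 + 3*o + 2) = (o - 4)*(o + 1)*(o + 2)*(o + 4)*(o + 2)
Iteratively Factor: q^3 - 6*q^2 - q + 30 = (q - 3)*(q^2 - 3*q - 10) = (q - 5)*(q - 3)*(q + 2)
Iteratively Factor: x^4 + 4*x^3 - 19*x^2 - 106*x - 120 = (x + 4)*(x^3 - 19*x - 30) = (x + 2)*(x + 4)*(x^2 - 2*x - 15) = (x - 5)*(x + 2)*(x + 4)*(x + 3)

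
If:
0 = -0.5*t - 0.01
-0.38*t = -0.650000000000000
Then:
No Solution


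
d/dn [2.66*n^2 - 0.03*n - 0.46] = 5.32*n - 0.03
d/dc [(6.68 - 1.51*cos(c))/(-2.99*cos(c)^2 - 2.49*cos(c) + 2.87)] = (4.5149*cos(c)^2 - 39.9464*cos(c) - 12.2995)*sin(c)/(8.9401*cos(c)^4 + 14.8902*cos(c)^3 - 10.9625*cos(c)^2 - 14.2926*cos(c) + 8.2369)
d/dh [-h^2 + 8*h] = 8 - 2*h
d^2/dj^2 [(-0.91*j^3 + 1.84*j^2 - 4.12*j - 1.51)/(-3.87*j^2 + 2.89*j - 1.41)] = (87.52106*j^3 + 173.683728*j^2 - 225.364356*j + 35.005076)/(57.960603*j^6 - 129.849723*j^5 + 160.320168*j^4 - 118.756747*j^3 + 58.411224*j^2 - 17.236827*j + 2.803221)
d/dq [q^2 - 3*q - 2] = 2*q - 3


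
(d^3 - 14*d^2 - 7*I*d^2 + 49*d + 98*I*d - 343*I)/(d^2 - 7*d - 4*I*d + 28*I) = (d^2 - 7*d*(1 + I) + 49*I)/(d - 4*I)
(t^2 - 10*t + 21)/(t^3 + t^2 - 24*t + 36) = (t - 7)/(t^2 + 4*t - 12)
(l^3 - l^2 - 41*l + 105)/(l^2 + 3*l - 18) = (l^2 + 2*l - 35)/(l + 6)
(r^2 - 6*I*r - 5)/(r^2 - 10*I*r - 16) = (-r^2 + 6*I*r + 5)/(-r^2 + 10*I*r + 16)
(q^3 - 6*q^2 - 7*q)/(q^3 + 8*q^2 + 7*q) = (q - 7)/(q + 7)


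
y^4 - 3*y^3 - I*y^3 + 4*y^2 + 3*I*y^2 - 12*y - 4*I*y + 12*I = (y - 3)*(y - 2*I)*(y - I)*(y + 2*I)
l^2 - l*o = l*(l - o)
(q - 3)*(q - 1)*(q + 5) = q^3 + q^2 - 17*q + 15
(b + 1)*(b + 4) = b^2 + 5*b + 4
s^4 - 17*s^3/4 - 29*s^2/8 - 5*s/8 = s*(s - 5)*(s + 1/4)*(s + 1/2)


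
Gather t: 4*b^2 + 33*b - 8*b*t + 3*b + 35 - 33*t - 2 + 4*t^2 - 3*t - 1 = 4*b^2 + 36*b + 4*t^2 + t*(-8*b - 36) + 32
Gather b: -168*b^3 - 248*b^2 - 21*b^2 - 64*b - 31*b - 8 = -168*b^3 - 269*b^2 - 95*b - 8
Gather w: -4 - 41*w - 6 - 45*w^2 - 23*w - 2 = -45*w^2 - 64*w - 12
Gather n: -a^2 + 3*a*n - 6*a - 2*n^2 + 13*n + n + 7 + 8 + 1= -a^2 - 6*a - 2*n^2 + n*(3*a + 14) + 16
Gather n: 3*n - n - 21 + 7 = 2*n - 14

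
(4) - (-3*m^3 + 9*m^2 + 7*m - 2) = 3*m^3 - 9*m^2 - 7*m + 6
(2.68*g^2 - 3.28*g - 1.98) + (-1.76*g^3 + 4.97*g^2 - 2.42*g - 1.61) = -1.76*g^3 + 7.65*g^2 - 5.7*g - 3.59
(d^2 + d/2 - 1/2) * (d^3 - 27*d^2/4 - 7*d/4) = d^5 - 25*d^4/4 - 45*d^3/8 + 5*d^2/2 + 7*d/8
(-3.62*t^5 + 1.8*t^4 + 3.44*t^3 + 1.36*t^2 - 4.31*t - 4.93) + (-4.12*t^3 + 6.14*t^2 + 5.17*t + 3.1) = -3.62*t^5 + 1.8*t^4 - 0.68*t^3 + 7.5*t^2 + 0.86*t - 1.83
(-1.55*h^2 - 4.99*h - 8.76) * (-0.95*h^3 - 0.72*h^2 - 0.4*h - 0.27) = 1.4725*h^5 + 5.8565*h^4 + 12.5348*h^3 + 8.7217*h^2 + 4.8513*h + 2.3652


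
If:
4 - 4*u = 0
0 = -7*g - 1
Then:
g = -1/7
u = 1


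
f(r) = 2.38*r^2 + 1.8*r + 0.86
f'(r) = 4.76*r + 1.8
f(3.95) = 45.10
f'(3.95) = 20.60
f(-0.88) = 1.12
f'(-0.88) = -2.39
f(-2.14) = 7.91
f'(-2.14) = -8.39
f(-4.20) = 35.28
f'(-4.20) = -18.19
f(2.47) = 19.83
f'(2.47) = 13.56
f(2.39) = 18.76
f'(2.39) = 13.18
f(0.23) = 1.40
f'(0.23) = 2.89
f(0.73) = 3.44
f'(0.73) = 5.27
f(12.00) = 365.18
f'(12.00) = 58.92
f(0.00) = 0.86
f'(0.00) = 1.80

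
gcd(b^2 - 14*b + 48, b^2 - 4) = 1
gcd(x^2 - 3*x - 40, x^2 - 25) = x + 5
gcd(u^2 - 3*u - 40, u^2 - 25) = u + 5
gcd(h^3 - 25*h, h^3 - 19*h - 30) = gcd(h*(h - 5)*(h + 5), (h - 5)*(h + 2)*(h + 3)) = h - 5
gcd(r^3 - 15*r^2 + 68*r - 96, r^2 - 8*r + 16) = r - 4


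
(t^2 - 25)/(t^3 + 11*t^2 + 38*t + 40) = (t - 5)/(t^2 + 6*t + 8)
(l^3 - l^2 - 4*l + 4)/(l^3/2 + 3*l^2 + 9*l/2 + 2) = 2*(l^3 - l^2 - 4*l + 4)/(l^3 + 6*l^2 + 9*l + 4)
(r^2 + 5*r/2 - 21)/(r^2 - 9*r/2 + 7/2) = (r + 6)/(r - 1)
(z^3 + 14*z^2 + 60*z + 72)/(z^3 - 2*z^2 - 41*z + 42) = (z^2 + 8*z + 12)/(z^2 - 8*z + 7)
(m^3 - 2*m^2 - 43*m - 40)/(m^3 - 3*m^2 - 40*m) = (m + 1)/m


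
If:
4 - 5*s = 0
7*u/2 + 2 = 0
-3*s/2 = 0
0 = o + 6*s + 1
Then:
No Solution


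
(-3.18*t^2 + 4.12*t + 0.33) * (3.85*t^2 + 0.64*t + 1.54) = -12.243*t^4 + 13.8268*t^3 - 0.9899*t^2 + 6.556*t + 0.5082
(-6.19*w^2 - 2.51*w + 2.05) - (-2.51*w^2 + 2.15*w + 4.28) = -3.68*w^2 - 4.66*w - 2.23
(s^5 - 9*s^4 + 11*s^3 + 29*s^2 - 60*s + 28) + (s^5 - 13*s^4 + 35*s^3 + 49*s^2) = 2*s^5 - 22*s^4 + 46*s^3 + 78*s^2 - 60*s + 28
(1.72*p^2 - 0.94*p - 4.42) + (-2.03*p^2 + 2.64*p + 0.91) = -0.31*p^2 + 1.7*p - 3.51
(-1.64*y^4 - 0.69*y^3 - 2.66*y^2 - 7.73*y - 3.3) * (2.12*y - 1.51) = -3.4768*y^5 + 1.0136*y^4 - 4.5973*y^3 - 12.371*y^2 + 4.6763*y + 4.983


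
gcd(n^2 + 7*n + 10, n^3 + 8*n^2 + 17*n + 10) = n^2 + 7*n + 10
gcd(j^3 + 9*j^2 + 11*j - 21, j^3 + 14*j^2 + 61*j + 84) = j^2 + 10*j + 21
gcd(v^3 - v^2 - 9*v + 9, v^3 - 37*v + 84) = v - 3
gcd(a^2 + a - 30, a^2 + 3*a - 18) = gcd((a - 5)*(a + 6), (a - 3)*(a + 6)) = a + 6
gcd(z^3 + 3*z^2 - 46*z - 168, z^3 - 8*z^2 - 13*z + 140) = z^2 - 3*z - 28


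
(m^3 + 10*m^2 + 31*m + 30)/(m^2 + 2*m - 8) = (m^3 + 10*m^2 + 31*m + 30)/(m^2 + 2*m - 8)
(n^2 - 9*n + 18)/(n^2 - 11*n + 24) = (n - 6)/(n - 8)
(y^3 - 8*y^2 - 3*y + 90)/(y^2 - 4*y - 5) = (y^2 - 3*y - 18)/(y + 1)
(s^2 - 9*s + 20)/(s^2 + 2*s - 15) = (s^2 - 9*s + 20)/(s^2 + 2*s - 15)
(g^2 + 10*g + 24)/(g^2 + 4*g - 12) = (g + 4)/(g - 2)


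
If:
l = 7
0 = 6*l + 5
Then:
No Solution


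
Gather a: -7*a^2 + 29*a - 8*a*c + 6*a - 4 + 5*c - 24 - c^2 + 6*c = -7*a^2 + a*(35 - 8*c) - c^2 + 11*c - 28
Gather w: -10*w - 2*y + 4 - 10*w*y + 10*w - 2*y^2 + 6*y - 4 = -10*w*y - 2*y^2 + 4*y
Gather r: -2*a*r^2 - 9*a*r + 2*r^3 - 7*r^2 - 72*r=2*r^3 + r^2*(-2*a - 7) + r*(-9*a - 72)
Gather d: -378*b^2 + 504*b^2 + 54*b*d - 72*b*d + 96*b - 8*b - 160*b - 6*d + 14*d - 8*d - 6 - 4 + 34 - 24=126*b^2 - 18*b*d - 72*b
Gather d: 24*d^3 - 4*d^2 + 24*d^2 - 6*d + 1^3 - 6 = 24*d^3 + 20*d^2 - 6*d - 5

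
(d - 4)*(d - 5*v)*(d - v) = d^3 - 6*d^2*v - 4*d^2 + 5*d*v^2 + 24*d*v - 20*v^2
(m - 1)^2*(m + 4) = m^3 + 2*m^2 - 7*m + 4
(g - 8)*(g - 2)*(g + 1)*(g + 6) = g^4 - 3*g^3 - 48*g^2 + 52*g + 96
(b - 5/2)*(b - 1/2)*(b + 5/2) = b^3 - b^2/2 - 25*b/4 + 25/8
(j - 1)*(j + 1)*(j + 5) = j^3 + 5*j^2 - j - 5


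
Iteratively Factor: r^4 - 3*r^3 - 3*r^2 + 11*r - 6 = (r - 3)*(r^3 - 3*r + 2) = (r - 3)*(r - 1)*(r^2 + r - 2) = (r - 3)*(r - 1)^2*(r + 2)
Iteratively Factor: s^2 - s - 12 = (s - 4)*(s + 3)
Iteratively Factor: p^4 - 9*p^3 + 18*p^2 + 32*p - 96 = (p - 4)*(p^3 - 5*p^2 - 2*p + 24) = (p - 4)^2*(p^2 - p - 6) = (p - 4)^2*(p + 2)*(p - 3)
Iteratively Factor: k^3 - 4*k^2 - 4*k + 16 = (k - 2)*(k^2 - 2*k - 8) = (k - 2)*(k + 2)*(k - 4)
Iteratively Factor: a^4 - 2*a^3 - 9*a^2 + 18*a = (a - 3)*(a^3 + a^2 - 6*a) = (a - 3)*(a - 2)*(a^2 + 3*a) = (a - 3)*(a - 2)*(a + 3)*(a)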